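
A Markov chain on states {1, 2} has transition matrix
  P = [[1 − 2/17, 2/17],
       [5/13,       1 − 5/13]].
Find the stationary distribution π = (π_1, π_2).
π_1 = 85/111, π_2 = 26/111

Solve πP = π with π_1 + π_2 = 1. From πP = π: π_1 · (1 − 2/17) + π_2 · 5/13 = π_1 ⇒ π_2 · 5/13 = π_1 · 2/17 ⇒ π_2/π_1 = (2/17)/(5/13) = 26/85. Together with π_1 + π_2 = 1:
  π_1 = (5/13)/(2/17 + 5/13) = (5/13)/(111/221) = 85/111,
  π_2 = (2/17)/(2/17 + 5/13) = (2/17)/(111/221) = 26/111.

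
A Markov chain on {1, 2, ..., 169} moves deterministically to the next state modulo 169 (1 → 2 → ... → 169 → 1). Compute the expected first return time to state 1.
E[T_1 | X_0 = 1] = 169

The chain cycles deterministically, so starting at state 1 it returns in exactly 169 steps. Equivalently, the stationary distribution is uniform π_j = 1/169 for every state j, so by Kac's formula E[T_1] = 1/π_1 = 169.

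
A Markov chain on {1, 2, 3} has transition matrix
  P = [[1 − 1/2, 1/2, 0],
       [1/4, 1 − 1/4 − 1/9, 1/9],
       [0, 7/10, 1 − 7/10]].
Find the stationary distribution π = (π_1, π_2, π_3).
π = (63/209, 126/209, 20/209)

This is a birth-death chain on three states, which satisfies detailed balance: π_1 · P_{12} = π_2 · P_{21} and π_2 · P_{23} = π_3 · P_{32}.
From π_1 · 1/2 = π_2 · 1/4: π_2/π_1 = (1/2)/(1/4) = 2.
From π_2 · 1/9 = π_3 · 7/10: π_3/π_2 = (1/9)/(7/10) = 10/63.
Take π_1 proportional to 1; then unnormalized π = (1, 2, 20/63). Normalize by dividing by the sum 209/63:
  π = (63/209, 126/209, 20/209).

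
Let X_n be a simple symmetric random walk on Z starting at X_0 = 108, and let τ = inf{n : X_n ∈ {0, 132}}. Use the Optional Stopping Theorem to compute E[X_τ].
E[X_τ] = 108

X_n is a martingale and τ is a bounded-mean stopping time (indeed τ is finite a.s. with bounded expectation since the walk is in a bounded region). By the OST, E[X_τ] = E[X_0] = 108. Equivalently: E[X_τ] = 132 · P(hit 132 first) + 0 · P(hit 0 first) = 132 · (108/132) = 108.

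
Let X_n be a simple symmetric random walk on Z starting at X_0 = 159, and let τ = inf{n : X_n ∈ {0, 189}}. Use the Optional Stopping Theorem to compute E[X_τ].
E[X_τ] = 159

X_n is a martingale and τ is a bounded-mean stopping time (indeed τ is finite a.s. with bounded expectation since the walk is in a bounded region). By the OST, E[X_τ] = E[X_0] = 159. Equivalently: E[X_τ] = 189 · P(hit 189 first) + 0 · P(hit 0 first) = 189 · (159/189) = 159.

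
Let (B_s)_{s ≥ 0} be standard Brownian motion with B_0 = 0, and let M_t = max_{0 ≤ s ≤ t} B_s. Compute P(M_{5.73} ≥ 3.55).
P(M_{5.73} ≥ 3.55) = 2·P(B_{5.73} ≥ 3.55) = 2(1 − Φ(3.55/√5.73)) ≈ 0.1381

By the reflection principle for Brownian motion, P(M_t ≥ a) = 2 · P(B_t ≥ a) for a ≥ 0. Since B_t ~ N(0, t), P(B_t ≥ 3.55) = 1 − Φ(3.55/√t) = 1 − Φ(3.55/√5.73) = 1 − Φ(1.4830). So
  P(M_{5.73} ≥ 3.55) = 2(1 − Φ(1.4830)) ≈ 0.1381.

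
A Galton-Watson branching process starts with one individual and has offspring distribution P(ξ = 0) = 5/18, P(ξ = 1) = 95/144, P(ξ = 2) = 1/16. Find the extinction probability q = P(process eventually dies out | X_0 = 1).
q = 1

Mean offspring μ = 0·5/18 + 1·95/144 + 2·1/16 = 113/144 ≤ 1. For μ ≤ 1 with offspring not concentrated at 1, the Galton-Watson process goes extinct almost surely, so q = 1.
(Algebraic check: The pgf is f(s) = 5/18 + 95/144·s + 1/16·s². The extinction probability q is the smallest fixed point of f in [0, 1]. Setting s = f(s):
  1/16·s² + (95/144 − 1)·s + 5/18 = 0
  1/16·s² − (5/18 + 1/16)·s + 5/18 = 0
which factors as (s − 1)·(1/16·s − 5/18) = 0, giving roots s = 1 and s = (5/18)/(1/16) = 40/9. Since 40/9 ≥ 1, the smallest root in [0, 1] is s = 1.)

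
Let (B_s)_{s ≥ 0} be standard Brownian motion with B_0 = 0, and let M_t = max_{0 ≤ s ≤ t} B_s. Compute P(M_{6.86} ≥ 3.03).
P(M_{6.86} ≥ 3.03) = 2·P(B_{6.86} ≥ 3.03) = 2(1 − Φ(3.03/√6.86)) ≈ 0.2473

By the reflection principle for Brownian motion, P(M_t ≥ a) = 2 · P(B_t ≥ a) for a ≥ 0. Since B_t ~ N(0, t), P(B_t ≥ 3.03) = 1 − Φ(3.03/√t) = 1 − Φ(3.03/√6.86) = 1 − Φ(1.1569). So
  P(M_{6.86} ≥ 3.03) = 2(1 − Φ(1.1569)) ≈ 0.2473.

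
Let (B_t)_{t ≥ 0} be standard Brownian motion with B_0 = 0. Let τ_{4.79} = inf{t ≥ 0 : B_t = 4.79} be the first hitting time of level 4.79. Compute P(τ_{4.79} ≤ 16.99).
P(τ_{4.79} ≤ 16.99) = 2(1 − Φ(4.79/√16.99)) = 2(1 − Φ(1.1621)) ≈ 0.2452

By the reflection principle for standard BM, P(τ_b ≤ t) = 2 · P(B_t ≥ b). Since B_t ~ N(0, t), P(B_t ≥ 4.79) = 1 − Φ(4.79/√t) = 1 − Φ(4.79/√16.99) = 1 − Φ(1.1621) ≈ 0.12260. Doubling: P(τ_{4.79} ≤ 16.99) ≈ 2 · 0.12260 = 0.24520 ≈ 0.2452.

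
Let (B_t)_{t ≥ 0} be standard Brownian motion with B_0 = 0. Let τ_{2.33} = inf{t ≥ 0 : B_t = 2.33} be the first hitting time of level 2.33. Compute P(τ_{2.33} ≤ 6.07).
P(τ_{2.33} ≤ 6.07) = 2(1 − Φ(2.33/√6.07)) = 2(1 − Φ(0.9457)) ≈ 0.3443

By the reflection principle for standard BM, P(τ_b ≤ t) = 2 · P(B_t ≥ b). Since B_t ~ N(0, t), P(B_t ≥ 2.33) = 1 − Φ(2.33/√t) = 1 − Φ(2.33/√6.07) = 1 − Φ(0.9457) ≈ 0.17215. Doubling: P(τ_{2.33} ≤ 6.07) ≈ 2 · 0.17215 = 0.34430 ≈ 0.3443.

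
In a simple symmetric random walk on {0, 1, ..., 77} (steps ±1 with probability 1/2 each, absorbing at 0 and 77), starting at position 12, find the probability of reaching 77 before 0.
P(hit 77 before 0) = 12/77

Let u_k = P(hit 77 before 0 | start at k). Then u_0 = 0, u_77 = 1, and u_k = u_{k-1}/2 + u_{k+1}/2 for 1 ≤ k ≤ 76. This harmonic recurrence is solved by u_k = k/77, giving u_12 = 12/77.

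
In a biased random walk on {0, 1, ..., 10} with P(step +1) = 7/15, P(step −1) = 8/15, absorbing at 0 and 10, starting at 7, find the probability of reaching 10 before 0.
P(hit 10 before 0) = (1 − (8/7)^7) / (1 − (8/7)^10) = 436847887/791266575

Let u_k denote P(reach 10 before 0 | start at k). Boundary: u_0 = 0, u_10 = 1. Recurrence: u_k = 7/15·u_{k+1} + 8/15·u_{k-1} for 1 ≤ k ≤ 9. Try u_k = A + B·r^k with r = q/p = (8/15)/(7/15) = 8/7. Substitution satisfies the recurrence; boundary conditions give:
  u_k = (1 − r^k) / (1 − r^N) = (1 − (8/7)^7) / (1 − (8/7)^10) = 436847887/791266575.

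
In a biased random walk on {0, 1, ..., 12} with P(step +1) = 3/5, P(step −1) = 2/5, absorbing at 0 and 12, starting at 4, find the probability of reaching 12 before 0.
P(hit 12 before 0) = (1 − (2/3)^4) / (1 − (2/3)^12) = 6561/8113

Let u_k denote P(reach 12 before 0 | start at k). Boundary: u_0 = 0, u_12 = 1. Recurrence: u_k = 3/5·u_{k+1} + 2/5·u_{k-1} for 1 ≤ k ≤ 11. Try u_k = A + B·r^k with r = q/p = (2/5)/(3/5) = 2/3. Substitution satisfies the recurrence; boundary conditions give:
  u_k = (1 − r^k) / (1 − r^N) = (1 − (2/3)^4) / (1 − (2/3)^12) = 6561/8113.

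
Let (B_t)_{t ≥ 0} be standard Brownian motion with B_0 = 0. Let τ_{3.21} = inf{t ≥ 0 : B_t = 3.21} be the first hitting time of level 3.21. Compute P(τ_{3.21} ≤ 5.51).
P(τ_{3.21} ≤ 5.51) = 2(1 − Φ(3.21/√5.51)) = 2(1 − Φ(1.3675)) ≈ 0.1715

By the reflection principle for standard BM, P(τ_b ≤ t) = 2 · P(B_t ≥ b). Since B_t ~ N(0, t), P(B_t ≥ 3.21) = 1 − Φ(3.21/√t) = 1 − Φ(3.21/√5.51) = 1 − Φ(1.3675) ≈ 0.08573. Doubling: P(τ_{3.21} ≤ 5.51) ≈ 2 · 0.08573 = 0.17146 ≈ 0.1715.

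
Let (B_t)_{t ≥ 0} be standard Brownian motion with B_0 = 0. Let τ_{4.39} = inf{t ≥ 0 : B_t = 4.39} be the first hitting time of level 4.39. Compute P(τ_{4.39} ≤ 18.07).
P(τ_{4.39} ≤ 18.07) = 2(1 − Φ(4.39/√18.07)) = 2(1 − Φ(1.0327)) ≈ 0.3017

By the reflection principle for standard BM, P(τ_b ≤ t) = 2 · P(B_t ≥ b). Since B_t ~ N(0, t), P(B_t ≥ 4.39) = 1 − Φ(4.39/√t) = 1 − Φ(4.39/√18.07) = 1 − Φ(1.0327) ≈ 0.15087. Doubling: P(τ_{4.39} ≤ 18.07) ≈ 2 · 0.15087 = 0.30174 ≈ 0.3017.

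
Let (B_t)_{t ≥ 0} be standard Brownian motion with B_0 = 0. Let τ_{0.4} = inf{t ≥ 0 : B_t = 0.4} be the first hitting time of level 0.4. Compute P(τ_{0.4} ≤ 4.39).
P(τ_{0.4} ≤ 4.39) = 2(1 − Φ(0.4/√4.39)) = 2(1 − Φ(0.1909)) ≈ 0.8486

By the reflection principle for standard BM, P(τ_b ≤ t) = 2 · P(B_t ≥ b). Since B_t ~ N(0, t), P(B_t ≥ 0.4) = 1 − Φ(0.4/√t) = 1 − Φ(0.4/√4.39) = 1 − Φ(0.1909) ≈ 0.42430. Doubling: P(τ_{0.4} ≤ 4.39) ≈ 2 · 0.42430 = 0.84860 ≈ 0.8486.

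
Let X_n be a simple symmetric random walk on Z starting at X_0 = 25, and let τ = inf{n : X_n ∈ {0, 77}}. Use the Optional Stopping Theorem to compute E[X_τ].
E[X_τ] = 25

X_n is a martingale and τ is a bounded-mean stopping time (indeed τ is finite a.s. with bounded expectation since the walk is in a bounded region). By the OST, E[X_τ] = E[X_0] = 25. Equivalently: E[X_τ] = 77 · P(hit 77 first) + 0 · P(hit 0 first) = 77 · (25/77) = 25.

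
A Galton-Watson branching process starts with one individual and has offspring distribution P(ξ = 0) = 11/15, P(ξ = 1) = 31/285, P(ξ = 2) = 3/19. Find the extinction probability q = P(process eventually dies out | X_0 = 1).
q = 1

Mean offspring μ = 0·11/15 + 1·31/285 + 2·3/19 = 121/285 ≤ 1. For μ ≤ 1 with offspring not concentrated at 1, the Galton-Watson process goes extinct almost surely, so q = 1.
(Algebraic check: The pgf is f(s) = 11/15 + 31/285·s + 3/19·s². The extinction probability q is the smallest fixed point of f in [0, 1]. Setting s = f(s):
  3/19·s² + (31/285 − 1)·s + 11/15 = 0
  3/19·s² − (11/15 + 3/19)·s + 11/15 = 0
which factors as (s − 1)·(3/19·s − 11/15) = 0, giving roots s = 1 and s = (11/15)/(3/19) = 209/45. Since 209/45 ≥ 1, the smallest root in [0, 1] is s = 1.)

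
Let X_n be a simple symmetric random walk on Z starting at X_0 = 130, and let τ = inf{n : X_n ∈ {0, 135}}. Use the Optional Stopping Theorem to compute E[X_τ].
E[X_τ] = 130

X_n is a martingale and τ is a bounded-mean stopping time (indeed τ is finite a.s. with bounded expectation since the walk is in a bounded region). By the OST, E[X_τ] = E[X_0] = 130. Equivalently: E[X_τ] = 135 · P(hit 135 first) + 0 · P(hit 0 first) = 135 · (130/135) = 130.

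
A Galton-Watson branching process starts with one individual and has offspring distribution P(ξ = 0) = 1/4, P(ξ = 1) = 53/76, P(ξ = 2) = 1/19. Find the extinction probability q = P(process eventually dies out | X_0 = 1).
q = 1

Mean offspring μ = 0·1/4 + 1·53/76 + 2·1/19 = 61/76 ≤ 1. For μ ≤ 1 with offspring not concentrated at 1, the Galton-Watson process goes extinct almost surely, so q = 1.
(Algebraic check: The pgf is f(s) = 1/4 + 53/76·s + 1/19·s². The extinction probability q is the smallest fixed point of f in [0, 1]. Setting s = f(s):
  1/19·s² + (53/76 − 1)·s + 1/4 = 0
  1/19·s² − (1/4 + 1/19)·s + 1/4 = 0
which factors as (s − 1)·(1/19·s − 1/4) = 0, giving roots s = 1 and s = (1/4)/(1/19) = 19/4. Since 19/4 ≥ 1, the smallest root in [0, 1] is s = 1.)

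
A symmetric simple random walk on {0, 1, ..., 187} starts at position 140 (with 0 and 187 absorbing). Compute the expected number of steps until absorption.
E[τ | X_0 = 140] = 6580

Let v_k = E[τ | X_0 = k]. Boundary: v_0 = v_187 = 0. Recurrence: v_k = 1 + (v_{k-1} + v_{k+1})/2 for 1 ≤ k ≤ 186. The particular solution to v_k − (v_{k-1} + v_{k+1})/2 = 1 is v_k = −k^2. Adding homogeneous solution A + B k and matching boundaries gives v_k = k (187 − k). Substituting k = 140: v_140 = 140 · 47 = 6580.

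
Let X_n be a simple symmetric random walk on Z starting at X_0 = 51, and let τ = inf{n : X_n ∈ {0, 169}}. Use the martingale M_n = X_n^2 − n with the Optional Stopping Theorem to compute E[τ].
E[τ] = 6018

M_n = X_n^2 − n is a martingale (since E[X_{n+1}^2 | F_n] = X_n^2 + 1). By OST (τ has finite mean in a bounded region), E[M_τ] = E[M_0] = X_0^2 − 0 = 51^2 = 2601. Also E[M_τ] = E[X_τ^2] − E[τ]. The walk exits at 0 or 169, with P(hit 169 first) = 51/169, so E[X_τ^2] = 169^2 · 51/169 + 0 = 8619. Thus E[τ] = E[X_τ^2] − E[M_τ] = 8619 − 2601 = 6018 = 51(169 − 51) = 6018.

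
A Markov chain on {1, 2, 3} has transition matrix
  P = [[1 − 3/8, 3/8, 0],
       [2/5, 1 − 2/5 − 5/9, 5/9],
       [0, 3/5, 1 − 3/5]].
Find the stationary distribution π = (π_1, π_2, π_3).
π = (36/101, 135/404, 125/404)

This is a birth-death chain on three states, which satisfies detailed balance: π_1 · P_{12} = π_2 · P_{21} and π_2 · P_{23} = π_3 · P_{32}.
From π_1 · 3/8 = π_2 · 2/5: π_2/π_1 = (3/8)/(2/5) = 15/16.
From π_2 · 5/9 = π_3 · 3/5: π_3/π_2 = (5/9)/(3/5) = 25/27.
Take π_1 proportional to 1; then unnormalized π = (1, 15/16, 125/144). Normalize by dividing by the sum 101/36:
  π = (36/101, 135/404, 125/404).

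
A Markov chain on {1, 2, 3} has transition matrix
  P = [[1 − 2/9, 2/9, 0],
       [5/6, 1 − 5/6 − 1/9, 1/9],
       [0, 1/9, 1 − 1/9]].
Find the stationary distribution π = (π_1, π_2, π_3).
π = (15/23, 4/23, 4/23)

This is a birth-death chain on three states, which satisfies detailed balance: π_1 · P_{12} = π_2 · P_{21} and π_2 · P_{23} = π_3 · P_{32}.
From π_1 · 2/9 = π_2 · 5/6: π_2/π_1 = (2/9)/(5/6) = 4/15.
From π_2 · 1/9 = π_3 · 1/9: π_3/π_2 = (1/9)/(1/9) = 1.
Take π_1 proportional to 1; then unnormalized π = (1, 4/15, 4/15). Normalize by dividing by the sum 23/15:
  π = (15/23, 4/23, 4/23).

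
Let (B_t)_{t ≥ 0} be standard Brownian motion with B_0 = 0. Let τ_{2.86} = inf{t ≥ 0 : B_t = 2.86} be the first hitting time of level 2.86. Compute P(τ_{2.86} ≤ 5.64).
P(τ_{2.86} ≤ 5.64) = 2(1 − Φ(2.86/√5.64)) = 2(1 − Φ(1.2043)) ≈ 0.2285

By the reflection principle for standard BM, P(τ_b ≤ t) = 2 · P(B_t ≥ b). Since B_t ~ N(0, t), P(B_t ≥ 2.86) = 1 − Φ(2.86/√t) = 1 − Φ(2.86/√5.64) = 1 − Φ(1.2043) ≈ 0.11424. Doubling: P(τ_{2.86} ≤ 5.64) ≈ 2 · 0.11424 = 0.22848 ≈ 0.2285.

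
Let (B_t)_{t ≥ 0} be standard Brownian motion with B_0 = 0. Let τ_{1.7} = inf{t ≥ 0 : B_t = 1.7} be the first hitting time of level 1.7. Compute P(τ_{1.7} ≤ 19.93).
P(τ_{1.7} ≤ 19.93) = 2(1 − Φ(1.7/√19.93)) = 2(1 − Φ(0.3808)) ≈ 0.7034

By the reflection principle for standard BM, P(τ_b ≤ t) = 2 · P(B_t ≥ b). Since B_t ~ N(0, t), P(B_t ≥ 1.7) = 1 − Φ(1.7/√t) = 1 − Φ(1.7/√19.93) = 1 − Φ(0.3808) ≈ 0.35168. Doubling: P(τ_{1.7} ≤ 19.93) ≈ 2 · 0.35168 = 0.70336 ≈ 0.7034.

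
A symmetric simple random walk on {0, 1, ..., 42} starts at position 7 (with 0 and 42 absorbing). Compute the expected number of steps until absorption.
E[τ | X_0 = 7] = 245

Let v_k = E[τ | X_0 = k]. Boundary: v_0 = v_42 = 0. Recurrence: v_k = 1 + (v_{k-1} + v_{k+1})/2 for 1 ≤ k ≤ 41. The particular solution to v_k − (v_{k-1} + v_{k+1})/2 = 1 is v_k = −k^2. Adding homogeneous solution A + B k and matching boundaries gives v_k = k (42 − k). Substituting k = 7: v_7 = 7 · 35 = 245.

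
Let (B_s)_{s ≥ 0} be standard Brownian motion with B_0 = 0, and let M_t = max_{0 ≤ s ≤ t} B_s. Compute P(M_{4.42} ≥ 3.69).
P(M_{4.42} ≥ 3.69) = 2·P(B_{4.42} ≥ 3.69) = 2(1 − Φ(3.69/√4.42)) ≈ 0.0792

By the reflection principle for Brownian motion, P(M_t ≥ a) = 2 · P(B_t ≥ a) for a ≥ 0. Since B_t ~ N(0, t), P(B_t ≥ 3.69) = 1 − Φ(3.69/√t) = 1 − Φ(3.69/√4.42) = 1 − Φ(1.7552). So
  P(M_{4.42} ≥ 3.69) = 2(1 − Φ(1.7552)) ≈ 0.0792.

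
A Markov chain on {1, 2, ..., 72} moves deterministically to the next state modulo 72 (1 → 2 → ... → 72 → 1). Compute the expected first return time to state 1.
E[T_1 | X_0 = 1] = 72

The chain cycles deterministically, so starting at state 1 it returns in exactly 72 steps. Equivalently, the stationary distribution is uniform π_j = 1/72 for every state j, so by Kac's formula E[T_1] = 1/π_1 = 72.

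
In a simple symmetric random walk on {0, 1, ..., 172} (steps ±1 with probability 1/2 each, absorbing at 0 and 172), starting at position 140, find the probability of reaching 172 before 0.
P(hit 172 before 0) = 140/172 = 35/43

Let u_k = P(hit 172 before 0 | start at k). Then u_0 = 0, u_172 = 1, and u_k = u_{k-1}/2 + u_{k+1}/2 for 1 ≤ k ≤ 171. This harmonic recurrence is solved by u_k = k/172, giving u_140 = 140/172 = 35/43.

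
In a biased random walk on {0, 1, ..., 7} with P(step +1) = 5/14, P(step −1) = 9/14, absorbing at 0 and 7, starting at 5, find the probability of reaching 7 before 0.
P(hit 7 before 0) = (1 − (9/5)^5) / (1 − (9/5)^7) = 349525/1176211

Let u_k denote P(reach 7 before 0 | start at k). Boundary: u_0 = 0, u_7 = 1. Recurrence: u_k = 5/14·u_{k+1} + 9/14·u_{k-1} for 1 ≤ k ≤ 6. Try u_k = A + B·r^k with r = q/p = (9/14)/(5/14) = 9/5. Substitution satisfies the recurrence; boundary conditions give:
  u_k = (1 − r^k) / (1 − r^N) = (1 − (9/5)^5) / (1 − (9/5)^7) = 349525/1176211.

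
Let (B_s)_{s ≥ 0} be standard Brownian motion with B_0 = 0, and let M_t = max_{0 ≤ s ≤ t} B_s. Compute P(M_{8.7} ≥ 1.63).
P(M_{8.7} ≥ 1.63) = 2·P(B_{8.7} ≥ 1.63) = 2(1 − Φ(1.63/√8.7)) ≈ 0.5805

By the reflection principle for Brownian motion, P(M_t ≥ a) = 2 · P(B_t ≥ a) for a ≥ 0. Since B_t ~ N(0, t), P(B_t ≥ 1.63) = 1 − Φ(1.63/√t) = 1 − Φ(1.63/√8.7) = 1 − Φ(0.5526). So
  P(M_{8.7} ≥ 1.63) = 2(1 − Φ(0.5526)) ≈ 0.5805.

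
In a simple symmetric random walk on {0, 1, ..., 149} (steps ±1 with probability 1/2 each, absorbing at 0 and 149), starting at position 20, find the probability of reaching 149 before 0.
P(hit 149 before 0) = 20/149

Let u_k = P(hit 149 before 0 | start at k). Then u_0 = 0, u_149 = 1, and u_k = u_{k-1}/2 + u_{k+1}/2 for 1 ≤ k ≤ 148. This harmonic recurrence is solved by u_k = k/149, giving u_20 = 20/149.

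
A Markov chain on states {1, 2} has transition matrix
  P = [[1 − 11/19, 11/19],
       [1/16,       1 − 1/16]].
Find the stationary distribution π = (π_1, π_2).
π_1 = 19/195, π_2 = 176/195

Solve πP = π with π_1 + π_2 = 1. From πP = π: π_1 · (1 − 11/19) + π_2 · 1/16 = π_1 ⇒ π_2 · 1/16 = π_1 · 11/19 ⇒ π_2/π_1 = (11/19)/(1/16) = 176/19. Together with π_1 + π_2 = 1:
  π_1 = (1/16)/(11/19 + 1/16) = (1/16)/(195/304) = 19/195,
  π_2 = (11/19)/(11/19 + 1/16) = (11/19)/(195/304) = 176/195.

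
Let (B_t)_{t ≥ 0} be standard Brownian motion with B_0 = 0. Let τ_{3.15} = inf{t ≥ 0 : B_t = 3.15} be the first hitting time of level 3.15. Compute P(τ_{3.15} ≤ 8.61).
P(τ_{3.15} ≤ 8.61) = 2(1 − Φ(3.15/√8.61)) = 2(1 − Φ(1.0735)) ≈ 0.2830

By the reflection principle for standard BM, P(τ_b ≤ t) = 2 · P(B_t ≥ b). Since B_t ~ N(0, t), P(B_t ≥ 3.15) = 1 − Φ(3.15/√t) = 1 − Φ(3.15/√8.61) = 1 − Φ(1.0735) ≈ 0.14152. Doubling: P(τ_{3.15} ≤ 8.61) ≈ 2 · 0.14152 = 0.28304 ≈ 0.2830.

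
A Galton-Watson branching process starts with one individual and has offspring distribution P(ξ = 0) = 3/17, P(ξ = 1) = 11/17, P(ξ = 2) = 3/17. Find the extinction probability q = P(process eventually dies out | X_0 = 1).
q = 1

Mean offspring μ = 0·3/17 + 1·11/17 + 2·3/17 = 1 ≤ 1. For μ ≤ 1 with offspring not concentrated at 1, the Galton-Watson process goes extinct almost surely, so q = 1.
(Algebraic check: The pgf is f(s) = 3/17 + 11/17·s + 3/17·s². The extinction probability q is the smallest fixed point of f in [0, 1]. Setting s = f(s):
  3/17·s² + (11/17 − 1)·s + 3/17 = 0
  3/17·s² − (3/17 + 3/17)·s + 3/17 = 0
which factors as (s − 1)·(3/17·s − 3/17) = 0, giving roots s = 1 and s = (3/17)/(3/17) = 1. Since 1 ≥ 1, the smallest root in [0, 1] is s = 1.)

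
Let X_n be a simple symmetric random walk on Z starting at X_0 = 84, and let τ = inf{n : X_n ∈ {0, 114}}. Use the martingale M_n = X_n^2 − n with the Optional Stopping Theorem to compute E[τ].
E[τ] = 2520

M_n = X_n^2 − n is a martingale (since E[X_{n+1}^2 | F_n] = X_n^2 + 1). By OST (τ has finite mean in a bounded region), E[M_τ] = E[M_0] = X_0^2 − 0 = 84^2 = 7056. Also E[M_τ] = E[X_τ^2] − E[τ]. The walk exits at 0 or 114, with P(hit 114 first) = 84/114, so E[X_τ^2] = 114^2 · 84/114 + 0 = 9576. Thus E[τ] = E[X_τ^2] − E[M_τ] = 9576 − 7056 = 2520 = 84(114 − 84) = 2520.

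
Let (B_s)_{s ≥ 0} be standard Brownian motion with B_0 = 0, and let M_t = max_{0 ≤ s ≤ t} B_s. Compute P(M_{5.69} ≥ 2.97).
P(M_{5.69} ≥ 2.97) = 2·P(B_{5.69} ≥ 2.97) = 2(1 − Φ(2.97/√5.69)) ≈ 0.2131

By the reflection principle for Brownian motion, P(M_t ≥ a) = 2 · P(B_t ≥ a) for a ≥ 0. Since B_t ~ N(0, t), P(B_t ≥ 2.97) = 1 − Φ(2.97/√t) = 1 − Φ(2.97/√5.69) = 1 − Φ(1.2451). So
  P(M_{5.69} ≥ 2.97) = 2(1 − Φ(1.2451)) ≈ 0.2131.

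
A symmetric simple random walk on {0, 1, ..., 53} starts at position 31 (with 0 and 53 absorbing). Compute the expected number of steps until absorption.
E[τ | X_0 = 31] = 682

Let v_k = E[τ | X_0 = k]. Boundary: v_0 = v_53 = 0. Recurrence: v_k = 1 + (v_{k-1} + v_{k+1})/2 for 1 ≤ k ≤ 52. The particular solution to v_k − (v_{k-1} + v_{k+1})/2 = 1 is v_k = −k^2. Adding homogeneous solution A + B k and matching boundaries gives v_k = k (53 − k). Substituting k = 31: v_31 = 31 · 22 = 682.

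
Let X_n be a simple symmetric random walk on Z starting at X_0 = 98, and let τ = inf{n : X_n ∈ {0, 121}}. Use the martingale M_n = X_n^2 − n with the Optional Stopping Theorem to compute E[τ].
E[τ] = 2254

M_n = X_n^2 − n is a martingale (since E[X_{n+1}^2 | F_n] = X_n^2 + 1). By OST (τ has finite mean in a bounded region), E[M_τ] = E[M_0] = X_0^2 − 0 = 98^2 = 9604. Also E[M_τ] = E[X_τ^2] − E[τ]. The walk exits at 0 or 121, with P(hit 121 first) = 98/121, so E[X_τ^2] = 121^2 · 98/121 + 0 = 11858. Thus E[τ] = E[X_τ^2] − E[M_τ] = 11858 − 9604 = 2254 = 98(121 − 98) = 2254.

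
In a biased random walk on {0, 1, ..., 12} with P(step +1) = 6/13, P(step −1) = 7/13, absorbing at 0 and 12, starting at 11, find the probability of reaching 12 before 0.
P(hit 12 before 0) = (1 − (7/6)^11) / (1 − (7/6)^12) = 9687178122/11664504865

Let u_k denote P(reach 12 before 0 | start at k). Boundary: u_0 = 0, u_12 = 1. Recurrence: u_k = 6/13·u_{k+1} + 7/13·u_{k-1} for 1 ≤ k ≤ 11. Try u_k = A + B·r^k with r = q/p = (7/13)/(6/13) = 7/6. Substitution satisfies the recurrence; boundary conditions give:
  u_k = (1 − r^k) / (1 − r^N) = (1 − (7/6)^11) / (1 − (7/6)^12) = 9687178122/11664504865.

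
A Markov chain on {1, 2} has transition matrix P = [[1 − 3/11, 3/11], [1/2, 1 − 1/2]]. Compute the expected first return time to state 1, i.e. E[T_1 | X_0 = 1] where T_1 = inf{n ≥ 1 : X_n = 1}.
E[T_1 | X_0 = 1] = 1/π_1 = 17/11

For an irreducible recurrent Markov chain with stationary distribution π, E[T_i | X_0 = i] = 1/π_i (Kac's formula). Here π_1 = (1/2)/(3/11 + 1/2) = (1/2)/(17/22) = 11/17, so E[T_1 | X_0 = 1] = 1/π_1 = (3/11 + 1/2)/(1/2) = (17/22)/(1/2) = 17/11.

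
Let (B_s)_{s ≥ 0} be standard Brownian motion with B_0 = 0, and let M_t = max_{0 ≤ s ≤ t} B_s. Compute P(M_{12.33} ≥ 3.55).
P(M_{12.33} ≥ 3.55) = 2·P(B_{12.33} ≥ 3.55) = 2(1 − Φ(3.55/√12.33)) ≈ 0.3120

By the reflection principle for Brownian motion, P(M_t ≥ a) = 2 · P(B_t ≥ a) for a ≥ 0. Since B_t ~ N(0, t), P(B_t ≥ 3.55) = 1 − Φ(3.55/√t) = 1 − Φ(3.55/√12.33) = 1 − Φ(1.0110). So
  P(M_{12.33} ≥ 3.55) = 2(1 − Φ(1.0110)) ≈ 0.3120.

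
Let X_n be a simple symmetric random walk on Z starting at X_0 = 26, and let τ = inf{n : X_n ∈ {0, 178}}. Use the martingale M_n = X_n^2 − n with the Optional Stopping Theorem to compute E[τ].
E[τ] = 3952

M_n = X_n^2 − n is a martingale (since E[X_{n+1}^2 | F_n] = X_n^2 + 1). By OST (τ has finite mean in a bounded region), E[M_τ] = E[M_0] = X_0^2 − 0 = 26^2 = 676. Also E[M_τ] = E[X_τ^2] − E[τ]. The walk exits at 0 or 178, with P(hit 178 first) = 26/178, so E[X_τ^2] = 178^2 · 26/178 + 0 = 4628. Thus E[τ] = E[X_τ^2] − E[M_τ] = 4628 − 676 = 3952 = 26(178 − 26) = 3952.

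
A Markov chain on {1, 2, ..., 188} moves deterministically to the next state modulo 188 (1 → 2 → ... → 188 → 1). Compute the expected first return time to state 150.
E[T_150 | X_0 = 150] = 188

The chain cycles deterministically, so starting at state 150 it returns in exactly 188 steps. Equivalently, the stationary distribution is uniform π_j = 1/188 for every state j, so by Kac's formula E[T_150] = 1/π_150 = 188.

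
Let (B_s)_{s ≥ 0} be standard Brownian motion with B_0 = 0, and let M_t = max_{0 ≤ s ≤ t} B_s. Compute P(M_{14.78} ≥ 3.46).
P(M_{14.78} ≥ 3.46) = 2·P(B_{14.78} ≥ 3.46) = 2(1 − Φ(3.46/√14.78)) ≈ 0.3681

By the reflection principle for Brownian motion, P(M_t ≥ a) = 2 · P(B_t ≥ a) for a ≥ 0. Since B_t ~ N(0, t), P(B_t ≥ 3.46) = 1 − Φ(3.46/√t) = 1 − Φ(3.46/√14.78) = 1 − Φ(0.9000). So
  P(M_{14.78} ≥ 3.46) = 2(1 − Φ(0.9000)) ≈ 0.3681.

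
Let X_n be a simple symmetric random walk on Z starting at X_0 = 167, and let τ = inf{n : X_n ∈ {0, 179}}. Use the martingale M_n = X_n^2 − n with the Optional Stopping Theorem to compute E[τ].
E[τ] = 2004

M_n = X_n^2 − n is a martingale (since E[X_{n+1}^2 | F_n] = X_n^2 + 1). By OST (τ has finite mean in a bounded region), E[M_τ] = E[M_0] = X_0^2 − 0 = 167^2 = 27889. Also E[M_τ] = E[X_τ^2] − E[τ]. The walk exits at 0 or 179, with P(hit 179 first) = 167/179, so E[X_τ^2] = 179^2 · 167/179 + 0 = 29893. Thus E[τ] = E[X_τ^2] − E[M_τ] = 29893 − 27889 = 2004 = 167(179 − 167) = 2004.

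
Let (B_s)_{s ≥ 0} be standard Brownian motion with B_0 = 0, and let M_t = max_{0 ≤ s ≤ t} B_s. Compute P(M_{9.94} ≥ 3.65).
P(M_{9.94} ≥ 3.65) = 2·P(B_{9.94} ≥ 3.65) = 2(1 − Φ(3.65/√9.94)) ≈ 0.2470

By the reflection principle for Brownian motion, P(M_t ≥ a) = 2 · P(B_t ≥ a) for a ≥ 0. Since B_t ~ N(0, t), P(B_t ≥ 3.65) = 1 − Φ(3.65/√t) = 1 − Φ(3.65/√9.94) = 1 − Φ(1.1577). So
  P(M_{9.94} ≥ 3.65) = 2(1 − Φ(1.1577)) ≈ 0.2470.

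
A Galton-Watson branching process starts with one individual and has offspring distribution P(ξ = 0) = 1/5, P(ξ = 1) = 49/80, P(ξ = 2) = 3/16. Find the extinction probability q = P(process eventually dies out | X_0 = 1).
q = 1

Mean offspring μ = 0·1/5 + 1·49/80 + 2·3/16 = 79/80 ≤ 1. For μ ≤ 1 with offspring not concentrated at 1, the Galton-Watson process goes extinct almost surely, so q = 1.
(Algebraic check: The pgf is f(s) = 1/5 + 49/80·s + 3/16·s². The extinction probability q is the smallest fixed point of f in [0, 1]. Setting s = f(s):
  3/16·s² + (49/80 − 1)·s + 1/5 = 0
  3/16·s² − (1/5 + 3/16)·s + 1/5 = 0
which factors as (s − 1)·(3/16·s − 1/5) = 0, giving roots s = 1 and s = (1/5)/(3/16) = 16/15. Since 16/15 ≥ 1, the smallest root in [0, 1] is s = 1.)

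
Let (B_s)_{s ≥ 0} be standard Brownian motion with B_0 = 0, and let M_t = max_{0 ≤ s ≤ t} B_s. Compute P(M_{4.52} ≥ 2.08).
P(M_{4.52} ≥ 2.08) = 2·P(B_{4.52} ≥ 2.08) = 2(1 − Φ(2.08/√4.52)) ≈ 0.3279

By the reflection principle for Brownian motion, P(M_t ≥ a) = 2 · P(B_t ≥ a) for a ≥ 0. Since B_t ~ N(0, t), P(B_t ≥ 2.08) = 1 − Φ(2.08/√t) = 1 − Φ(2.08/√4.52) = 1 − Φ(0.9783). So
  P(M_{4.52} ≥ 2.08) = 2(1 − Φ(0.9783)) ≈ 0.3279.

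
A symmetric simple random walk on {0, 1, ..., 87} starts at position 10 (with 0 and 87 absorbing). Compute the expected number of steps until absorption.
E[τ | X_0 = 10] = 770

Let v_k = E[τ | X_0 = k]. Boundary: v_0 = v_87 = 0. Recurrence: v_k = 1 + (v_{k-1} + v_{k+1})/2 for 1 ≤ k ≤ 86. The particular solution to v_k − (v_{k-1} + v_{k+1})/2 = 1 is v_k = −k^2. Adding homogeneous solution A + B k and matching boundaries gives v_k = k (87 − k). Substituting k = 10: v_10 = 10 · 77 = 770.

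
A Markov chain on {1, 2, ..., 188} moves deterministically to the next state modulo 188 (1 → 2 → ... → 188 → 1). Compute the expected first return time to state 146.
E[T_146 | X_0 = 146] = 188

The chain cycles deterministically, so starting at state 146 it returns in exactly 188 steps. Equivalently, the stationary distribution is uniform π_j = 1/188 for every state j, so by Kac's formula E[T_146] = 1/π_146 = 188.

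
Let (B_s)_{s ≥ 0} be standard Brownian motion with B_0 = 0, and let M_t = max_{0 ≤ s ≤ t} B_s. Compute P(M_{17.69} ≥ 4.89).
P(M_{17.69} ≥ 4.89) = 2·P(B_{17.69} ≥ 4.89) = 2(1 − Φ(4.89/√17.69)) ≈ 0.2450

By the reflection principle for Brownian motion, P(M_t ≥ a) = 2 · P(B_t ≥ a) for a ≥ 0. Since B_t ~ N(0, t), P(B_t ≥ 4.89) = 1 − Φ(4.89/√t) = 1 − Φ(4.89/√17.69) = 1 − Φ(1.1626). So
  P(M_{17.69} ≥ 4.89) = 2(1 − Φ(1.1626)) ≈ 0.2450.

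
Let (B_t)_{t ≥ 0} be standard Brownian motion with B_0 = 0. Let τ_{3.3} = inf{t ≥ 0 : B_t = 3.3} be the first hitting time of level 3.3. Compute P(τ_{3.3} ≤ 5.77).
P(τ_{3.3} ≤ 5.77) = 2(1 − Φ(3.3/√5.77)) = 2(1 − Φ(1.3738)) ≈ 0.1695

By the reflection principle for standard BM, P(τ_b ≤ t) = 2 · P(B_t ≥ b). Since B_t ~ N(0, t), P(B_t ≥ 3.3) = 1 − Φ(3.3/√t) = 1 − Φ(3.3/√5.77) = 1 − Φ(1.3738) ≈ 0.08475. Doubling: P(τ_{3.3} ≤ 5.77) ≈ 2 · 0.08475 = 0.16950 ≈ 0.1695.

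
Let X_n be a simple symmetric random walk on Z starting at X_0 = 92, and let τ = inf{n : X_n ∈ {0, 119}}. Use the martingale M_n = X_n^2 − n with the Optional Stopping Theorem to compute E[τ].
E[τ] = 2484

M_n = X_n^2 − n is a martingale (since E[X_{n+1}^2 | F_n] = X_n^2 + 1). By OST (τ has finite mean in a bounded region), E[M_τ] = E[M_0] = X_0^2 − 0 = 92^2 = 8464. Also E[M_τ] = E[X_τ^2] − E[τ]. The walk exits at 0 or 119, with P(hit 119 first) = 92/119, so E[X_τ^2] = 119^2 · 92/119 + 0 = 10948. Thus E[τ] = E[X_τ^2] − E[M_τ] = 10948 − 8464 = 2484 = 92(119 − 92) = 2484.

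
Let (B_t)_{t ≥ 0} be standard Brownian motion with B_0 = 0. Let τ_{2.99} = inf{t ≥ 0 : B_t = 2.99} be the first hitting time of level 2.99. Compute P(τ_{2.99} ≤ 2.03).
P(τ_{2.99} ≤ 2.03) = 2(1 − Φ(2.99/√2.03)) = 2(1 − Φ(2.0986)) ≈ 0.0359

By the reflection principle for standard BM, P(τ_b ≤ t) = 2 · P(B_t ≥ b). Since B_t ~ N(0, t), P(B_t ≥ 2.99) = 1 − Φ(2.99/√t) = 1 − Φ(2.99/√2.03) = 1 − Φ(2.0986) ≈ 0.01793. Doubling: P(τ_{2.99} ≤ 2.03) ≈ 2 · 0.01793 = 0.03586 ≈ 0.0359.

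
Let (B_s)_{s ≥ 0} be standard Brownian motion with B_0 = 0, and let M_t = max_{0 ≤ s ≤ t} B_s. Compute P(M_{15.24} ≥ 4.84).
P(M_{15.24} ≥ 4.84) = 2·P(B_{15.24} ≥ 4.84) = 2(1 − Φ(4.84/√15.24)) ≈ 0.2150

By the reflection principle for Brownian motion, P(M_t ≥ a) = 2 · P(B_t ≥ a) for a ≥ 0. Since B_t ~ N(0, t), P(B_t ≥ 4.84) = 1 − Φ(4.84/√t) = 1 − Φ(4.84/√15.24) = 1 − Φ(1.2398). So
  P(M_{15.24} ≥ 4.84) = 2(1 − Φ(1.2398)) ≈ 0.2150.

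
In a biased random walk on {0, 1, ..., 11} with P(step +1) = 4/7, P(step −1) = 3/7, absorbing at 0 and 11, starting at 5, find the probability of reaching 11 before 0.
P(hit 11 before 0) = (1 − (3/4)^5) / (1 − (3/4)^11) = 3198976/4017157

Let u_k denote P(reach 11 before 0 | start at k). Boundary: u_0 = 0, u_11 = 1. Recurrence: u_k = 4/7·u_{k+1} + 3/7·u_{k-1} for 1 ≤ k ≤ 10. Try u_k = A + B·r^k with r = q/p = (3/7)/(4/7) = 3/4. Substitution satisfies the recurrence; boundary conditions give:
  u_k = (1 − r^k) / (1 − r^N) = (1 − (3/4)^5) / (1 − (3/4)^11) = 3198976/4017157.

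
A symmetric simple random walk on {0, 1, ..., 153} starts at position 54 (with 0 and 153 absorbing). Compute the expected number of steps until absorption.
E[τ | X_0 = 54] = 5346

Let v_k = E[τ | X_0 = k]. Boundary: v_0 = v_153 = 0. Recurrence: v_k = 1 + (v_{k-1} + v_{k+1})/2 for 1 ≤ k ≤ 152. The particular solution to v_k − (v_{k-1} + v_{k+1})/2 = 1 is v_k = −k^2. Adding homogeneous solution A + B k and matching boundaries gives v_k = k (153 − k). Substituting k = 54: v_54 = 54 · 99 = 5346.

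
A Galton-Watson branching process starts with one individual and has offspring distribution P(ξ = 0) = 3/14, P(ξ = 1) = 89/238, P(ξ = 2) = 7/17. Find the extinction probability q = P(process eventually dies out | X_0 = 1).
q = 51/98

The pgf is f(s) = 3/14 + 89/238·s + 7/17·s². The extinction probability q is the smallest fixed point of f in [0, 1]. Setting s = f(s):
  7/17·s² + (89/238 − 1)·s + 3/14 = 0
  7/17·s² − (3/14 + 7/17)·s + 3/14 = 0
which factors as (s − 1)·(7/17·s − 3/14) = 0, giving roots s = 1 and s = (3/14)/(7/17) = 51/98.
Mean offspring μ = 89/238 + 2·7/17 = 285/238 > 1 (supercritical), so q < 1. The extinction probability is the smaller root: q = (3/14)/(7/17) = 51/98.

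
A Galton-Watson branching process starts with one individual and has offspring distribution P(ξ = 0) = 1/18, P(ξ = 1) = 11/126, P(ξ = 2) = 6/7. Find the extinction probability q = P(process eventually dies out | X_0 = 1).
q = 7/108

The pgf is f(s) = 1/18 + 11/126·s + 6/7·s². The extinction probability q is the smallest fixed point of f in [0, 1]. Setting s = f(s):
  6/7·s² + (11/126 − 1)·s + 1/18 = 0
  6/7·s² − (1/18 + 6/7)·s + 1/18 = 0
which factors as (s − 1)·(6/7·s − 1/18) = 0, giving roots s = 1 and s = (1/18)/(6/7) = 7/108.
Mean offspring μ = 11/126 + 2·6/7 = 227/126 > 1 (supercritical), so q < 1. The extinction probability is the smaller root: q = (1/18)/(6/7) = 7/108.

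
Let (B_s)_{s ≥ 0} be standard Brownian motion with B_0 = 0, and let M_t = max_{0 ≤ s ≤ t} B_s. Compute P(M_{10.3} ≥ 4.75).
P(M_{10.3} ≥ 4.75) = 2·P(B_{10.3} ≥ 4.75) = 2(1 − Φ(4.75/√10.3)) ≈ 0.1389

By the reflection principle for Brownian motion, P(M_t ≥ a) = 2 · P(B_t ≥ a) for a ≥ 0. Since B_t ~ N(0, t), P(B_t ≥ 4.75) = 1 − Φ(4.75/√t) = 1 − Φ(4.75/√10.3) = 1 − Φ(1.4800). So
  P(M_{10.3} ≥ 4.75) = 2(1 − Φ(1.4800)) ≈ 0.1389.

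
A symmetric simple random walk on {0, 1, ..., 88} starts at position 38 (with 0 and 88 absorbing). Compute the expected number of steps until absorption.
E[τ | X_0 = 38] = 1900

Let v_k = E[τ | X_0 = k]. Boundary: v_0 = v_88 = 0. Recurrence: v_k = 1 + (v_{k-1} + v_{k+1})/2 for 1 ≤ k ≤ 87. The particular solution to v_k − (v_{k-1} + v_{k+1})/2 = 1 is v_k = −k^2. Adding homogeneous solution A + B k and matching boundaries gives v_k = k (88 − k). Substituting k = 38: v_38 = 38 · 50 = 1900.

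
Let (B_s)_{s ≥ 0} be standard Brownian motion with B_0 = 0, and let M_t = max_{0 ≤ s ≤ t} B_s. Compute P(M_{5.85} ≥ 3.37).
P(M_{5.85} ≥ 3.37) = 2·P(B_{5.85} ≥ 3.37) = 2(1 − Φ(3.37/√5.85)) ≈ 0.1635

By the reflection principle for Brownian motion, P(M_t ≥ a) = 2 · P(B_t ≥ a) for a ≥ 0. Since B_t ~ N(0, t), P(B_t ≥ 3.37) = 1 − Φ(3.37/√t) = 1 − Φ(3.37/√5.85) = 1 − Φ(1.3933). So
  P(M_{5.85} ≥ 3.37) = 2(1 − Φ(1.3933)) ≈ 0.1635.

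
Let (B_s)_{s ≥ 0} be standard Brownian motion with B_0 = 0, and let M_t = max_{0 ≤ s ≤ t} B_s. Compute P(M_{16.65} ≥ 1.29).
P(M_{16.65} ≥ 1.29) = 2·P(B_{16.65} ≥ 1.29) = 2(1 − Φ(1.29/√16.65)) ≈ 0.7519

By the reflection principle for Brownian motion, P(M_t ≥ a) = 2 · P(B_t ≥ a) for a ≥ 0. Since B_t ~ N(0, t), P(B_t ≥ 1.29) = 1 − Φ(1.29/√t) = 1 − Φ(1.29/√16.65) = 1 − Φ(0.3161). So
  P(M_{16.65} ≥ 1.29) = 2(1 − Φ(0.3161)) ≈ 0.7519.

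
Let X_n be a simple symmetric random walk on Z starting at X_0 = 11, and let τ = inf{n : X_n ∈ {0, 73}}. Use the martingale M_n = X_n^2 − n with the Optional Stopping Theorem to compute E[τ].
E[τ] = 682

M_n = X_n^2 − n is a martingale (since E[X_{n+1}^2 | F_n] = X_n^2 + 1). By OST (τ has finite mean in a bounded region), E[M_τ] = E[M_0] = X_0^2 − 0 = 11^2 = 121. Also E[M_τ] = E[X_τ^2] − E[τ]. The walk exits at 0 or 73, with P(hit 73 first) = 11/73, so E[X_τ^2] = 73^2 · 11/73 + 0 = 803. Thus E[τ] = E[X_τ^2] − E[M_τ] = 803 − 121 = 682 = 11(73 − 11) = 682.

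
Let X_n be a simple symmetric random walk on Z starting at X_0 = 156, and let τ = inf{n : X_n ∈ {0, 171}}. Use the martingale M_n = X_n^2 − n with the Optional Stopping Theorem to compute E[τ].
E[τ] = 2340

M_n = X_n^2 − n is a martingale (since E[X_{n+1}^2 | F_n] = X_n^2 + 1). By OST (τ has finite mean in a bounded region), E[M_τ] = E[M_0] = X_0^2 − 0 = 156^2 = 24336. Also E[M_τ] = E[X_τ^2] − E[τ]. The walk exits at 0 or 171, with P(hit 171 first) = 156/171, so E[X_τ^2] = 171^2 · 156/171 + 0 = 26676. Thus E[τ] = E[X_τ^2] − E[M_τ] = 26676 − 24336 = 2340 = 156(171 − 156) = 2340.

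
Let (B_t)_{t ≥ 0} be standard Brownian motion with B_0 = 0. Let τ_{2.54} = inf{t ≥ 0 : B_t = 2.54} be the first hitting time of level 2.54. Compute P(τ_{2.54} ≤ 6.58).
P(τ_{2.54} ≤ 6.58) = 2(1 − Φ(2.54/√6.58)) = 2(1 − Φ(0.9902)) ≈ 0.3221

By the reflection principle for standard BM, P(τ_b ≤ t) = 2 · P(B_t ≥ b). Since B_t ~ N(0, t), P(B_t ≥ 2.54) = 1 − Φ(2.54/√t) = 1 − Φ(2.54/√6.58) = 1 − Φ(0.9902) ≈ 0.16104. Doubling: P(τ_{2.54} ≤ 6.58) ≈ 2 · 0.16104 = 0.32208 ≈ 0.3221.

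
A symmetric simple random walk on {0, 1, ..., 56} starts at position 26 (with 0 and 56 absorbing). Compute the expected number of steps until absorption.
E[τ | X_0 = 26] = 780

Let v_k = E[τ | X_0 = k]. Boundary: v_0 = v_56 = 0. Recurrence: v_k = 1 + (v_{k-1} + v_{k+1})/2 for 1 ≤ k ≤ 55. The particular solution to v_k − (v_{k-1} + v_{k+1})/2 = 1 is v_k = −k^2. Adding homogeneous solution A + B k and matching boundaries gives v_k = k (56 − k). Substituting k = 26: v_26 = 26 · 30 = 780.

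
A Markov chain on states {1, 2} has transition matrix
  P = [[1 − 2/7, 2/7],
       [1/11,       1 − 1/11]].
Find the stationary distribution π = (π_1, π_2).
π_1 = 7/29, π_2 = 22/29

Solve πP = π with π_1 + π_2 = 1. From πP = π: π_1 · (1 − 2/7) + π_2 · 1/11 = π_1 ⇒ π_2 · 1/11 = π_1 · 2/7 ⇒ π_2/π_1 = (2/7)/(1/11) = 22/7. Together with π_1 + π_2 = 1:
  π_1 = (1/11)/(2/7 + 1/11) = (1/11)/(29/77) = 7/29,
  π_2 = (2/7)/(2/7 + 1/11) = (2/7)/(29/77) = 22/29.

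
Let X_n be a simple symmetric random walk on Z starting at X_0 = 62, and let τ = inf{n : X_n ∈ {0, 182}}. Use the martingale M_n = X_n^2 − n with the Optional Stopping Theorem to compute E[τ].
E[τ] = 7440

M_n = X_n^2 − n is a martingale (since E[X_{n+1}^2 | F_n] = X_n^2 + 1). By OST (τ has finite mean in a bounded region), E[M_τ] = E[M_0] = X_0^2 − 0 = 62^2 = 3844. Also E[M_τ] = E[X_τ^2] − E[τ]. The walk exits at 0 or 182, with P(hit 182 first) = 62/182, so E[X_τ^2] = 182^2 · 62/182 + 0 = 11284. Thus E[τ] = E[X_τ^2] − E[M_τ] = 11284 − 3844 = 7440 = 62(182 − 62) = 7440.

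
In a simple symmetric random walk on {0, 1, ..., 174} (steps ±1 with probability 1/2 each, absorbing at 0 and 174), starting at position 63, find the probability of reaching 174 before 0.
P(hit 174 before 0) = 63/174 = 21/58

Let u_k = P(hit 174 before 0 | start at k). Then u_0 = 0, u_174 = 1, and u_k = u_{k-1}/2 + u_{k+1}/2 for 1 ≤ k ≤ 173. This harmonic recurrence is solved by u_k = k/174, giving u_63 = 63/174 = 21/58.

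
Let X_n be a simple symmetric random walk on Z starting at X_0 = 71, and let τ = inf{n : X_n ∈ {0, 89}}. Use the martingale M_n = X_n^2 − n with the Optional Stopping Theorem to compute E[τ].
E[τ] = 1278

M_n = X_n^2 − n is a martingale (since E[X_{n+1}^2 | F_n] = X_n^2 + 1). By OST (τ has finite mean in a bounded region), E[M_τ] = E[M_0] = X_0^2 − 0 = 71^2 = 5041. Also E[M_τ] = E[X_τ^2] − E[τ]. The walk exits at 0 or 89, with P(hit 89 first) = 71/89, so E[X_τ^2] = 89^2 · 71/89 + 0 = 6319. Thus E[τ] = E[X_τ^2] − E[M_τ] = 6319 − 5041 = 1278 = 71(89 − 71) = 1278.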